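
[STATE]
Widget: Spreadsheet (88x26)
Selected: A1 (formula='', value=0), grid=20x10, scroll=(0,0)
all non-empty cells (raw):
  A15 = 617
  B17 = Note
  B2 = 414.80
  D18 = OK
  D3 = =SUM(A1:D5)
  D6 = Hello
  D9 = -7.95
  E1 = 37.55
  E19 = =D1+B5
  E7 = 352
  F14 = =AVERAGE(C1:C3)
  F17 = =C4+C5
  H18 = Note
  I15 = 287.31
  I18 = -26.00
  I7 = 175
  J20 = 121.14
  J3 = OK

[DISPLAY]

A1:                                                                                     
       A       B       C       D       E       F       G       H       I       J        
----------------------------------------------------------------------------------------
  1      [0]       0       0       0   37.55       0       0       0       0       0    
  2        0  414.80       0       0       0       0       0       0       0       0    
  3        0       0       0#CIRC!         0       0       0       0       0OK          
  4        0       0       0       0       0       0       0       0       0       0    
  5        0       0       0       0       0       0       0       0       0       0    
  6        0       0       0Hello          0       0       0       0       0       0    
  7        0       0       0       0     352       0       0       0     175       0    
  8        0       0       0       0       0       0       0       0       0       0    
  9        0       0       0   -7.95       0       0       0       0       0       0    
 10        0       0       0       0       0       0       0       0       0       0    
 11        0       0       0       0       0       0       0       0       0       0    
 12        0       0       0       0       0       0       0       0       0       0    
 13        0       0       0       0       0       0       0       0       0       0    
 14        0       0       0       0       0       0       0       0       0       0    
 15      617       0       0       0       0       0       0       0  287.31       0    
 16        0       0       0       0       0       0       0       0       0       0    
 17        0Note           0       0       0       0       0       0       0       0    
 18        0       0       0OK             0       0       0Note         -26       0    
 19        0       0       0       0       0       0       0       0       0       0    
 20        0       0       0       0       0       0       0       0       0  121.14    
                                                                                        
                                                                                        
                                                                                        


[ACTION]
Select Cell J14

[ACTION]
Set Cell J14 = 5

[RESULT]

J14: 5                                                                                  
       A       B       C       D       E       F       G       H       I       J        
----------------------------------------------------------------------------------------
  1        0       0       0       0   37.55       0       0       0       0       0    
  2        0  414.80       0       0       0       0       0       0       0       0    
  3        0       0       0#CIRC!         0       0       0       0       0OK          
  4        0       0       0       0       0       0       0       0       0       0    
  5        0       0       0       0       0       0       0       0       0       0    
  6        0       0       0Hello          0       0       0       0       0       0    
  7        0       0       0       0     352       0       0       0     175       0    
  8        0       0       0       0       0       0       0       0       0       0    
  9        0       0       0   -7.95       0       0       0       0       0       0    
 10        0       0       0       0       0       0       0       0       0       0    
 11        0       0       0       0       0       0       0       0       0       0    
 12        0       0       0       0       0       0       0       0       0       0    
 13        0       0       0       0       0       0       0       0       0       0    
 14        0       0       0       0       0       0       0       0       0     [5]    
 15      617       0       0       0       0       0       0       0  287.31       0    
 16        0       0       0       0       0       0       0       0       0       0    
 17        0Note           0       0       0       0       0       0       0       0    
 18        0       0       0OK             0       0       0Note         -26       0    
 19        0       0       0       0       0       0       0       0       0       0    
 20        0       0       0       0       0       0       0       0       0  121.14    
                                                                                        
                                                                                        
                                                                                        


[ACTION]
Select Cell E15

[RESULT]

E15:                                                                                    
       A       B       C       D       E       F       G       H       I       J        
----------------------------------------------------------------------------------------
  1        0       0       0       0   37.55       0       0       0       0       0    
  2        0  414.80       0       0       0       0       0       0       0       0    
  3        0       0       0#CIRC!         0       0       0       0       0OK          
  4        0       0       0       0       0       0       0       0       0       0    
  5        0       0       0       0       0       0       0       0       0       0    
  6        0       0       0Hello          0       0       0       0       0       0    
  7        0       0       0       0     352       0       0       0     175       0    
  8        0       0       0       0       0       0       0       0       0       0    
  9        0       0       0   -7.95       0       0       0       0       0       0    
 10        0       0       0       0       0       0       0       0       0       0    
 11        0       0       0       0       0       0       0       0       0       0    
 12        0       0       0       0       0       0       0       0       0       0    
 13        0       0       0       0       0       0       0       0       0       0    
 14        0       0       0       0       0       0       0       0       0       5    
 15      617       0       0       0     [0]       0       0       0  287.31       0    
 16        0       0       0       0       0       0       0       0       0       0    
 17        0Note           0       0       0       0       0       0       0       0    
 18        0       0       0OK             0       0       0Note         -26       0    
 19        0       0       0       0       0       0       0       0       0       0    
 20        0       0       0       0       0       0       0       0       0  121.14    
                                                                                        
                                                                                        
                                                                                        


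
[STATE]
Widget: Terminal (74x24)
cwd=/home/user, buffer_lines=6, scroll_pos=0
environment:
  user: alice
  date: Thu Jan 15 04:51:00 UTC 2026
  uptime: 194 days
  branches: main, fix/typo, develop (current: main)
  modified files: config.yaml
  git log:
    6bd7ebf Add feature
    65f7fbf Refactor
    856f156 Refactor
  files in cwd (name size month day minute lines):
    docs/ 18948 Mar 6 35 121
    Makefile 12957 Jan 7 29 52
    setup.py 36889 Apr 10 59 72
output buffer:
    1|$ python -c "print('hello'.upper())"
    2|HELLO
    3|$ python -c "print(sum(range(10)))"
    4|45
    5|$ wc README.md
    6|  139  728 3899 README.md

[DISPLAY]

$ python -c "print('hello'.upper())"                                      
HELLO                                                                     
$ python -c "print(sum(range(10)))"                                       
45                                                                        
$ wc README.md                                                            
  139  728 3899 README.md                                                 
$ █                                                                       
                                                                          
                                                                          
                                                                          
                                                                          
                                                                          
                                                                          
                                                                          
                                                                          
                                                                          
                                                                          
                                                                          
                                                                          
                                                                          
                                                                          
                                                                          
                                                                          
                                                                          


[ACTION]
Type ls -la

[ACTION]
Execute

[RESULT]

$ python -c "print('hello'.upper())"                                      
HELLO                                                                     
$ python -c "print(sum(range(10)))"                                       
45                                                                        
$ wc README.md                                                            
  139  728 3899 README.md                                                 
$ ls -la                                                                  
drwxr-xr-x  1 alice group    18948 Mar  6 10:35 docs/                     
-rw-r--r--  1 alice group    12957 Jan  7 10:29 Makefile                  
-rw-r--r--  1 alice group    36889 Apr 10 10:59 setup.py                  
$ █                                                                       
                                                                          
                                                                          
                                                                          
                                                                          
                                                                          
                                                                          
                                                                          
                                                                          
                                                                          
                                                                          
                                                                          
                                                                          
                                                                          


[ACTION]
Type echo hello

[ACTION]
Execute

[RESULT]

$ python -c "print('hello'.upper())"                                      
HELLO                                                                     
$ python -c "print(sum(range(10)))"                                       
45                                                                        
$ wc README.md                                                            
  139  728 3899 README.md                                                 
$ ls -la                                                                  
drwxr-xr-x  1 alice group    18948 Mar  6 10:35 docs/                     
-rw-r--r--  1 alice group    12957 Jan  7 10:29 Makefile                  
-rw-r--r--  1 alice group    36889 Apr 10 10:59 setup.py                  
$ echo hello                                                              
hello                                                                     
$ █                                                                       
                                                                          
                                                                          
                                                                          
                                                                          
                                                                          
                                                                          
                                                                          
                                                                          
                                                                          
                                                                          
                                                                          


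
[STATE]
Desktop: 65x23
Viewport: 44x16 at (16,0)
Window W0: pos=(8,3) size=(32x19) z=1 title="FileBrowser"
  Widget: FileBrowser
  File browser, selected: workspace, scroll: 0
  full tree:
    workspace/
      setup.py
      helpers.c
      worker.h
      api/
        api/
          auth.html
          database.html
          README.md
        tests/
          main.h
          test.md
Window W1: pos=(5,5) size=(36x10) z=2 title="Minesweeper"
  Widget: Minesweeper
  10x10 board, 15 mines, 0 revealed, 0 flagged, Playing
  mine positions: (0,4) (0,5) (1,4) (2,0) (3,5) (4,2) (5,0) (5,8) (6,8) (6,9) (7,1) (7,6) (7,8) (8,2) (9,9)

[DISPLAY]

                                            
                                            
                                            
━━━━━━━━━━━━━━━━━━━━━━━┓                    
owser                  ┃                    
━━━━━━━━━━━━━━━━━━━━━━━━┓                   
er                      ┃                   
────────────────────────┨                   
                        ┃                   
                        ┃                   
                        ┃                   
                        ┃                   
                        ┃                   
                        ┃                   
━━━━━━━━━━━━━━━━━━━━━━━━┛                   
                       ┃                    


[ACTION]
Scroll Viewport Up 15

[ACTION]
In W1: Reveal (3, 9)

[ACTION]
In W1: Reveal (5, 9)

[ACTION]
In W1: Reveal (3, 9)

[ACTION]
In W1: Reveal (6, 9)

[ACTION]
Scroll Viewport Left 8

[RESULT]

                                            
                                            
                                            
┏━━━━━━━━━━━━━━━━━━━━━━━━━━━━━━┓            
┃ FileBrowser                  ┃            
━━━━━━━━━━━━━━━━━━━━━━━━━━━━━━━━┓           
inesweeper                      ┃           
────────────────────────────────┨           
■■✹✹1                           ┃           
■■✹■1                           ┃           
■■■■1                           ┃           
■■■✹1                           ┃           
✹■■■1111                        ┃           
■■■■■■✹3                        ┃           
━━━━━━━━━━━━━━━━━━━━━━━━━━━━━━━━┛           
┃                              ┃            


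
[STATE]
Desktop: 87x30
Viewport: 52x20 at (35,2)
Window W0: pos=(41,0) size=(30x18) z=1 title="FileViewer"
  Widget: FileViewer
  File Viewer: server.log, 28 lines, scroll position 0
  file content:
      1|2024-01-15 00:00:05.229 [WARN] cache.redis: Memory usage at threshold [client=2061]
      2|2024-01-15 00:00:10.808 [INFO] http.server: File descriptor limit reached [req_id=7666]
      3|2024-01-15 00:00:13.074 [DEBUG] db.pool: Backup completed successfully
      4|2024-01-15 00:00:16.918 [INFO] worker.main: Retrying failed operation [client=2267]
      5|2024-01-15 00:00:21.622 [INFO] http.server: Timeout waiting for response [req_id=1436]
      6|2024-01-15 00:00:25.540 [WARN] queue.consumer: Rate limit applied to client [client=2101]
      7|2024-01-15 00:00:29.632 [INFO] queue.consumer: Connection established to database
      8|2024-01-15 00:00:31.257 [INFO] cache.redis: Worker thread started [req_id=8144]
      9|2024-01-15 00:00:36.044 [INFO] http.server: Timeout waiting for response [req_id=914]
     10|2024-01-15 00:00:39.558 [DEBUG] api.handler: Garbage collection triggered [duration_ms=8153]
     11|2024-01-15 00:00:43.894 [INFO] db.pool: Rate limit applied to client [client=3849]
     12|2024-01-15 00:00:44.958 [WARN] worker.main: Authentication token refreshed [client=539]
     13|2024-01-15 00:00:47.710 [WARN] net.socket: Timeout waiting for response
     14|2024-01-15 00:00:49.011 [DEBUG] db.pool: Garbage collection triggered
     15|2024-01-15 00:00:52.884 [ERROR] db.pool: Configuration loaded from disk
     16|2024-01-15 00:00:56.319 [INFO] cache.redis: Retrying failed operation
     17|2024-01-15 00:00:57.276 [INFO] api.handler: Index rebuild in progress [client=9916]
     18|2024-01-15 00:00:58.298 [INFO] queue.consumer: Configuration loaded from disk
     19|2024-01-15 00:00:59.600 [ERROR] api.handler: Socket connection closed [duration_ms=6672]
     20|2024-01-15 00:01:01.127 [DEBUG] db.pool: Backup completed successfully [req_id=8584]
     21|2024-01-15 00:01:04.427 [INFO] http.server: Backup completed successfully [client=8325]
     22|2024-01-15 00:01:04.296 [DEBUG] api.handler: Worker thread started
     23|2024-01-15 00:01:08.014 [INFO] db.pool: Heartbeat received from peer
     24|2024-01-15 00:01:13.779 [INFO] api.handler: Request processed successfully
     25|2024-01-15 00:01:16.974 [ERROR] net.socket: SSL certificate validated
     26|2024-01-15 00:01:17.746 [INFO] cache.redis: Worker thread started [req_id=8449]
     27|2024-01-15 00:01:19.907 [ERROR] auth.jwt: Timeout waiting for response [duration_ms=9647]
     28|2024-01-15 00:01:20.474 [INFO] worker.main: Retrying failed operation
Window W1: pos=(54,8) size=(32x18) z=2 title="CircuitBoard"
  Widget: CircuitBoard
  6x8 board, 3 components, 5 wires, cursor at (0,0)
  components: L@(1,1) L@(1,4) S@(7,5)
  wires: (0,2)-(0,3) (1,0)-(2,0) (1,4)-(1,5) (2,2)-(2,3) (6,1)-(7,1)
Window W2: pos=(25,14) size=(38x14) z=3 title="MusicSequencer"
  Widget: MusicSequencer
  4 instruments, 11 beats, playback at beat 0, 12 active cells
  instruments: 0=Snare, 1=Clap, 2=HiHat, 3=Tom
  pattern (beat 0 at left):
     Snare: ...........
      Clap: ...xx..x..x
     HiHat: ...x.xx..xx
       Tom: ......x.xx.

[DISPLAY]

      ┠────────────────────────────┨                
      ┃2024-01-15 00:00:05.229 [WA▲┃                
      ┃2024-01-15 00:00:10.808 [IN█┃                
      ┃2024-01-15 00:00:13.074 [DE░┃                
      ┃2024-01-15 00:00:16.918 [IN░┃                
      ┃2024-01-15 00:00:21.622 [IN░┃                
      ┃2024-01-15 0┏━━━━━━━━━━━━━━━━━━━━━━━━━━━━━━┓ 
      ┃2024-01-15 0┃ CircuitBoard                 ┃ 
      ┃2024-01-15 0┠──────────────────────────────┨ 
      ┃2024-01-15 0┃   0 1 2 3 4 5                ┃ 
      ┃2024-01-15 0┃0  [.]      · ─ ·             ┃ 
      ┃2024-01-15 0┃                              ┃ 
━━━━━━━━━━━━━━━━━━━━━━━━━━━┓L           L ─ ·     ┃ 
uencer                     ┃                      ┃ 
───────────────────────────┨    · ─ ·             ┃ 
34567890                   ┃                      ┃ 
········                   ┃                      ┃ 
██··█··█                   ┃                      ┃ 
█·██··██                   ┃                      ┃ 
···█·██·                   ┃                      ┃ 


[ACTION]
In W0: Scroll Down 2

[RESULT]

      ┠────────────────────────────┨                
      ┃2024-01-15 00:00:13.074 [DE▲┃                
      ┃2024-01-15 00:00:16.918 [IN░┃                
      ┃2024-01-15 00:00:21.622 [IN█┃                
      ┃2024-01-15 00:00:25.540 [WA░┃                
      ┃2024-01-15 00:00:29.632 [IN░┃                
      ┃2024-01-15 0┏━━━━━━━━━━━━━━━━━━━━━━━━━━━━━━┓ 
      ┃2024-01-15 0┃ CircuitBoard                 ┃ 
      ┃2024-01-15 0┠──────────────────────────────┨ 
      ┃2024-01-15 0┃   0 1 2 3 4 5                ┃ 
      ┃2024-01-15 0┃0  [.]      · ─ ·             ┃ 
      ┃2024-01-15 0┃                              ┃ 
━━━━━━━━━━━━━━━━━━━━━━━━━━━┓L           L ─ ·     ┃ 
uencer                     ┃                      ┃ 
───────────────────────────┨    · ─ ·             ┃ 
34567890                   ┃                      ┃ 
········                   ┃                      ┃ 
██··█··█                   ┃                      ┃ 
█·██··██                   ┃                      ┃ 
···█·██·                   ┃                      ┃ 


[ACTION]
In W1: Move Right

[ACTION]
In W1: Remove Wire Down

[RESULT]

      ┠────────────────────────────┨                
      ┃2024-01-15 00:00:13.074 [DE▲┃                
      ┃2024-01-15 00:00:16.918 [IN░┃                
      ┃2024-01-15 00:00:21.622 [IN█┃                
      ┃2024-01-15 00:00:25.540 [WA░┃                
      ┃2024-01-15 00:00:29.632 [IN░┃                
      ┃2024-01-15 0┏━━━━━━━━━━━━━━━━━━━━━━━━━━━━━━┓ 
      ┃2024-01-15 0┃ CircuitBoard                 ┃ 
      ┃2024-01-15 0┠──────────────────────────────┨ 
      ┃2024-01-15 0┃   0 1 2 3 4 5                ┃ 
      ┃2024-01-15 0┃0      [.]  · ─ ·             ┃ 
      ┃2024-01-15 0┃                              ┃ 
━━━━━━━━━━━━━━━━━━━━━━━━━━━┓L           L ─ ·     ┃ 
uencer                     ┃                      ┃ 
───────────────────────────┨    · ─ ·             ┃ 
34567890                   ┃                      ┃ 
········                   ┃                      ┃ 
██··█··█                   ┃                      ┃ 
█·██··██                   ┃                      ┃ 
···█·██·                   ┃                      ┃ 


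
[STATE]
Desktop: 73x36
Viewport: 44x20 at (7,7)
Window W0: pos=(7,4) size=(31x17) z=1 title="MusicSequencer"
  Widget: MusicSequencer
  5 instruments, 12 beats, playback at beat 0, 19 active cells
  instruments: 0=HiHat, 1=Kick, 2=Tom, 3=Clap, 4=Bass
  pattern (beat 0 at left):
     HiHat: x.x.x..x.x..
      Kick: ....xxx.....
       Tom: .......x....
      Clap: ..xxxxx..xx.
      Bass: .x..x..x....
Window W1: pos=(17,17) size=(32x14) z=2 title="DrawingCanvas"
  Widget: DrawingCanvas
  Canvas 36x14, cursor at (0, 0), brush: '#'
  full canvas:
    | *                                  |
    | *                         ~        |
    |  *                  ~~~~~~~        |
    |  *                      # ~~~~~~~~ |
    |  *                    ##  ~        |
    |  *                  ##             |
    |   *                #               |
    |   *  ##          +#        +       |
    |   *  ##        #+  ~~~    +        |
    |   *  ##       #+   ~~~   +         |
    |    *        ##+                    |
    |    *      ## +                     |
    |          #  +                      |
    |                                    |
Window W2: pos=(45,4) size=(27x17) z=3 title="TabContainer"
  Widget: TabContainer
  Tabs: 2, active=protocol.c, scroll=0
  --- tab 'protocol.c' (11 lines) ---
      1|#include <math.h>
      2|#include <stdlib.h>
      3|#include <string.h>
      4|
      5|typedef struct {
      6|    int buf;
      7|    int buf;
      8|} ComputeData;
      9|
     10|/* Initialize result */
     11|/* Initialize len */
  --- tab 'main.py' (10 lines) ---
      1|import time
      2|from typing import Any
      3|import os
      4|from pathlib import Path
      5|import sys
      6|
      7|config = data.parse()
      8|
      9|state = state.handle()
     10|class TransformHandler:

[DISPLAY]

┃      ▼12345678901           ┃       ┃[prot
┃ HiHat█·█·█··█·█··           ┃       ┃─────
┃  Kick····███·····           ┃       ┃#incl
┃   Tom·······█····           ┃       ┃#incl
┃  Clap··█████··██·           ┃       ┃#incl
┃  Bass·█··█··█····           ┃       ┃     
┃                             ┃       ┃typed
┃                             ┃       ┃    i
┃                             ┃       ┃    i
┃                             ┃       ┃} Com
┃         ┏━━━━━━━━━━━━━━━━━━━━━━━━━━━┃     
┃         ┃ DrawingCanvas             ┃/* In
┃         ┠───────────────────────────┃/* In
┗━━━━━━━━━┃+*                         ┗━━━━━
          ┃ *                         ~  ┃  
          ┃  *                  ~~~~~~~  ┃  
          ┃  *                      # ~~~┃  
          ┃  *                    ##  ~  ┃  
          ┃  *                  ##       ┃  
          ┃   *                #         ┃  


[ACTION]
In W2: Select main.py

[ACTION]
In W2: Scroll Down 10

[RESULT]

┃      ▼12345678901           ┃       ┃ prot
┃ HiHat█·█·█··█·█··           ┃       ┃─────
┃  Kick····███·····           ┃       ┃class
┃   Tom·······█····           ┃       ┃     
┃  Clap··█████··██·           ┃       ┃     
┃  Bass·█··█··█····           ┃       ┃     
┃                             ┃       ┃     
┃                             ┃       ┃     
┃                             ┃       ┃     
┃                             ┃       ┃     
┃         ┏━━━━━━━━━━━━━━━━━━━━━━━━━━━┃     
┃         ┃ DrawingCanvas             ┃     
┃         ┠───────────────────────────┃     
┗━━━━━━━━━┃+*                         ┗━━━━━
          ┃ *                         ~  ┃  
          ┃  *                  ~~~~~~~  ┃  
          ┃  *                      # ~~~┃  
          ┃  *                    ##  ~  ┃  
          ┃  *                  ##       ┃  
          ┃   *                #         ┃  


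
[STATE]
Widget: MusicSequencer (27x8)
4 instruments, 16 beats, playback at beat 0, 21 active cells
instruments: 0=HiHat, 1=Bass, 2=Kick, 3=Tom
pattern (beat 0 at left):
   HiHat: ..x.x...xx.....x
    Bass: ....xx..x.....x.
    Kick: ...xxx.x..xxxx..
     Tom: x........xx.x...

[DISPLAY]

      ▼123456789012345     
 HiHat··█·█···██·····█     
  Bass····██··█·····█·     
  Kick···███·█··████··     
   Tom█········██·█···     
                           
                           
                           


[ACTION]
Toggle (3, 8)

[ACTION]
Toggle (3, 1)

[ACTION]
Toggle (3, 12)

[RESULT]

      ▼123456789012345     
 HiHat··█·█···██·····█     
  Bass····██··█·····█·     
  Kick···███·█··████··     
   Tom██······███·····     
                           
                           
                           


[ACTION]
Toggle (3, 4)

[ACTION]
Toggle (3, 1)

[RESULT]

      ▼123456789012345     
 HiHat··█·█···██·····█     
  Bass····██··█·····█·     
  Kick···███·█··████··     
   Tom█···█···███·····     
                           
                           
                           


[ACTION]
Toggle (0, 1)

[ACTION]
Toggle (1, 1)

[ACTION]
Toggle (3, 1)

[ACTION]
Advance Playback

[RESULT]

      0▼23456789012345     
 HiHat·██·█···██·····█     
  Bass·█··██··█·····█·     
  Kick···███·█··████··     
   Tom██··█···███·····     
                           
                           
                           


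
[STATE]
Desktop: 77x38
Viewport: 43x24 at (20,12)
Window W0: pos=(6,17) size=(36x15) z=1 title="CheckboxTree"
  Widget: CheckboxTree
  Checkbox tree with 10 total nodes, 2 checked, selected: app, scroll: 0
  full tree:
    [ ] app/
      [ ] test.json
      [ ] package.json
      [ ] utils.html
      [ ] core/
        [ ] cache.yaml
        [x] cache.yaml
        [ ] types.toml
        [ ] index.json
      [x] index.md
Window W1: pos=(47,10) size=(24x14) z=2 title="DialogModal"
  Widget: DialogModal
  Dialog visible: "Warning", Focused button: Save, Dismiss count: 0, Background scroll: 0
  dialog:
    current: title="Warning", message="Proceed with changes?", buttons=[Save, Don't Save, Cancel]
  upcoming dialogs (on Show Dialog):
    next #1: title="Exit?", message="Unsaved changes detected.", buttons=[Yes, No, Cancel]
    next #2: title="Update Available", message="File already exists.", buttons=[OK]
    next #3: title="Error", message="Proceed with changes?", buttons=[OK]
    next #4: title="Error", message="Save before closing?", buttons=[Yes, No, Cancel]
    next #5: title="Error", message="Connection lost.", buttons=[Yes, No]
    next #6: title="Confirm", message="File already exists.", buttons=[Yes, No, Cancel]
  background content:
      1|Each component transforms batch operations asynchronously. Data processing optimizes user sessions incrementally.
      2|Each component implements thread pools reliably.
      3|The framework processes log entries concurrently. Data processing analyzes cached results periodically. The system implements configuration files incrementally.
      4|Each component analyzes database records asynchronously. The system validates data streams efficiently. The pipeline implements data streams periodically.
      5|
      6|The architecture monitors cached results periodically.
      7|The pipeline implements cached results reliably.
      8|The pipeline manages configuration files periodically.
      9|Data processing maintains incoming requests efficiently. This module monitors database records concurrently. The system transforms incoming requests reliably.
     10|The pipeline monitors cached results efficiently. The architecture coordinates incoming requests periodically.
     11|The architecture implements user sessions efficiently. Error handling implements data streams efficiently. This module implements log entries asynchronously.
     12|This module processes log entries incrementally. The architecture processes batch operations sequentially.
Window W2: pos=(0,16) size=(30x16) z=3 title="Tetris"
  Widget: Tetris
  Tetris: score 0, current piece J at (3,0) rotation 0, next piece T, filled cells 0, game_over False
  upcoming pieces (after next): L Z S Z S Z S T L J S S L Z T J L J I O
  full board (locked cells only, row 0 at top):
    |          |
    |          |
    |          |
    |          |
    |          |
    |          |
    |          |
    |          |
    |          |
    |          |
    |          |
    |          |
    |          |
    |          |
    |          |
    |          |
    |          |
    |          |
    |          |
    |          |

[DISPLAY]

                           ┠───────────────
                           ┃Each component 
                           ┃Each component 
                           ┃Th┌────────────
━━━━━━━━━┓                 ┃Ea│    Warning 
         ┃━━━━━━━━━━━┓     ┃  │Proceed with
─────────┨           ┃     ┃Th│[Save]  Don'
         ┃───────────┨     ┃Th└────────────
         ┃           ┃     ┃The pipeline ma
         ┃           ┃     ┃Data processing
         ┃           ┃     ┃The pipeline mo
         ┃           ┃     ┗━━━━━━━━━━━━━━━
         ┃           ┃                     
         ┃           ┃                     
         ┃           ┃                     
         ┃           ┃                     
         ┃           ┃                     
         ┃           ┃                     
         ┃           ┃                     
━━━━━━━━━┛━━━━━━━━━━━┛                     
                                           
                                           
                                           
                                           


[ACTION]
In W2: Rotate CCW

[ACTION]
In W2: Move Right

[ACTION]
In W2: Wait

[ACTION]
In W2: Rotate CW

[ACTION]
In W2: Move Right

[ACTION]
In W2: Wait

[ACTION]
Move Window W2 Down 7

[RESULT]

                           ┠───────────────
                           ┃Each component 
                           ┃Each component 
                           ┃Th┌────────────
                           ┃Ea│    Warning 
━━━━━━━━━━━━━━━━━━━━━┓     ┃  │Proceed with
                     ┃     ┃Th│[Save]  Don'
─────────────────────┨     ┃Th└────────────
                     ┃     ┃The pipeline ma
son                  ┃     ┃Data processing
━━━━━━━━━┓           ┃     ┃The pipeline mo
         ┃           ┃     ┗━━━━━━━━━━━━━━━
─────────┨           ┃                     
         ┃           ┃                     
         ┃           ┃                     
         ┃           ┃                     
         ┃           ┃                     
         ┃           ┃                     
         ┃           ┃                     
         ┃━━━━━━━━━━━┛                     
         ┃                                 
         ┃                                 
         ┃                                 
         ┃                                 


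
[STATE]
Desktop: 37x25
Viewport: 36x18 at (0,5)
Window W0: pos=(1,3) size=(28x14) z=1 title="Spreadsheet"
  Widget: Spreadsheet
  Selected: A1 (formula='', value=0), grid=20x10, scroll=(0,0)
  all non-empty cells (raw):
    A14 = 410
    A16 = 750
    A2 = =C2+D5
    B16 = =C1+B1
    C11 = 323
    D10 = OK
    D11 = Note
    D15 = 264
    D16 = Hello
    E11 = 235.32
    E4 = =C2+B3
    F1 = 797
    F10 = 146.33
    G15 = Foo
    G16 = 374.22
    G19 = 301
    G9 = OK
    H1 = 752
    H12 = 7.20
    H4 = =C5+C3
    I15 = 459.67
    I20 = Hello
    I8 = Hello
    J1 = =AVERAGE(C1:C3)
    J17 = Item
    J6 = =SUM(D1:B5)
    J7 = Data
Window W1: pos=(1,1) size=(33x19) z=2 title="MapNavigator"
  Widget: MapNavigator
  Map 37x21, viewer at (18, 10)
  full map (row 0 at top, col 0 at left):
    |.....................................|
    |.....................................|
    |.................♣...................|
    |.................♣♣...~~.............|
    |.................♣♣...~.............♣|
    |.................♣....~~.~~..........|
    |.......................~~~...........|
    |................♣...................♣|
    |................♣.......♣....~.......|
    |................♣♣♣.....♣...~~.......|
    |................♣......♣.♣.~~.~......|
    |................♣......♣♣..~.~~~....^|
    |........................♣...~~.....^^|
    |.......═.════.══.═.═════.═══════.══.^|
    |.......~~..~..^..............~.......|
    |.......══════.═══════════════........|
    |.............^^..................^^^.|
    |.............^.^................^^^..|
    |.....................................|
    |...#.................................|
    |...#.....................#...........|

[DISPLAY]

 ┃..............♣♣...~...........┃  
 ┃..............♣....~~.~~.......┃  
 ┃....................~~~........┃  
 ┃.............♣.................┃  
 ┃.............♣.......♣....~....┃  
 ┃.............♣♣♣.....♣...~~....┃  
 ┃.............♣.@....♣.♣.~~.~...┃  
 ┃.............♣......♣♣..~.~~~..┃  
 ┃.....................♣...~~....┃  
 ┃....═.════.══.═.═════.═══════.═┃  
 ┃....~~..~..^..............~....┃  
 ┃....══════.═══════════════.....┃  
 ┃..........^^..................^┃  
 ┃..........^.^................^^┃  
 ┗━━━━━━━━━━━━━━━━━━━━━━━━━━━━━━━┛  
                                    
                                    
                                    


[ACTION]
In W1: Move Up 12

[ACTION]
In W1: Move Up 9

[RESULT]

 ┃                               ┃  
 ┃                               ┃  
 ┃                               ┃  
 ┃                               ┃  
 ┃                               ┃  
 ┃                               ┃  
 ┃...............@...............┃  
 ┃...............................┃  
 ┃..............♣................┃  
 ┃..............♣♣...~~..........┃  
 ┃..............♣♣...~...........┃  
 ┃..............♣....~~.~~.......┃  
 ┃....................~~~........┃  
 ┃.............♣.................┃  
 ┗━━━━━━━━━━━━━━━━━━━━━━━━━━━━━━━┛  
                                    
                                    
                                    


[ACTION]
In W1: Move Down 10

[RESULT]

 ┃..............♣♣...~...........┃  
 ┃..............♣....~~.~~.......┃  
 ┃....................~~~........┃  
 ┃.............♣.................┃  
 ┃.............♣.......♣....~....┃  
 ┃.............♣♣♣.....♣...~~....┃  
 ┃.............♣.@....♣.♣.~~.~...┃  
 ┃.............♣......♣♣..~.~~~..┃  
 ┃.....................♣...~~....┃  
 ┃....═.════.══.═.═════.═══════.═┃  
 ┃....~~..~..^..............~....┃  
 ┃....══════.═══════════════.....┃  
 ┃..........^^..................^┃  
 ┃..........^.^................^^┃  
 ┗━━━━━━━━━━━━━━━━━━━━━━━━━━━━━━━┛  
                                    
                                    
                                    


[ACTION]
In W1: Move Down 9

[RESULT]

 ┃....═.════.══.═.═════.═══════.═┃  
 ┃....~~..~..^..............~....┃  
 ┃....══════.═══════════════.....┃  
 ┃..........^^..................^┃  
 ┃..........^.^................^^┃  
 ┃...............................┃  
 ┃#..............@...............┃  
 ┃#.....................#........┃  
 ┃                               ┃  
 ┃                               ┃  
 ┃                               ┃  
 ┃                               ┃  
 ┃                               ┃  
 ┃                               ┃  
 ┗━━━━━━━━━━━━━━━━━━━━━━━━━━━━━━━┛  
                                    
                                    
                                    


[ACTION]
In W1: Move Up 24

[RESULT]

 ┃                               ┃  
 ┃                               ┃  
 ┃                               ┃  
 ┃                               ┃  
 ┃                               ┃  
 ┃                               ┃  
 ┃...............@...............┃  
 ┃...............................┃  
 ┃..............♣................┃  
 ┃..............♣♣...~~..........┃  
 ┃..............♣♣...~...........┃  
 ┃..............♣....~~.~~.......┃  
 ┃....................~~~........┃  
 ┃.............♣.................┃  
 ┗━━━━━━━━━━━━━━━━━━━━━━━━━━━━━━━┛  
                                    
                                    
                                    
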